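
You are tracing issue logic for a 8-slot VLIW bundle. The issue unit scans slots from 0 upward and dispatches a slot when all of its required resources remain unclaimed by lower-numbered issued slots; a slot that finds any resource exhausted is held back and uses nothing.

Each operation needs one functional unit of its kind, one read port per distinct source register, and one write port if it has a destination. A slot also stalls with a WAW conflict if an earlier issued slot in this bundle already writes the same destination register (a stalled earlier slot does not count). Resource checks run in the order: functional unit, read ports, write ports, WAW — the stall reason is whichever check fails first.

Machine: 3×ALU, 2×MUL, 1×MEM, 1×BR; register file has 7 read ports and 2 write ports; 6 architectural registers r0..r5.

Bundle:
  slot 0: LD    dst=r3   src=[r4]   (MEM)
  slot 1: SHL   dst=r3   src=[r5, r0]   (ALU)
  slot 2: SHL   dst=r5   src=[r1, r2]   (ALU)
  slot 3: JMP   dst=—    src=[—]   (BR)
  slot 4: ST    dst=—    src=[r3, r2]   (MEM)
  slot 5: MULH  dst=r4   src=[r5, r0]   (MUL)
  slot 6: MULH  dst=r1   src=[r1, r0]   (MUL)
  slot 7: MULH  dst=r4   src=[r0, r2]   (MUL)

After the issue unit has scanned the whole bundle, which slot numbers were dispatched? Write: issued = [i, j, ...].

slot 0 (MEM): ISSUE — free A3,Mu2,Ld0,B1 rp6 wp1
slot 1 (ALU): stall WAW — free A3,Mu2,Ld0,B1 rp6 wp1
slot 2 (ALU): ISSUE — free A2,Mu2,Ld0,B1 rp4 wp0
slot 3 (BR): ISSUE — free A2,Mu2,Ld0,B0 rp4 wp0
slot 4 (MEM): stall FU — free A2,Mu2,Ld0,B0 rp4 wp0
slot 5 (MUL): stall WR_PORT — free A2,Mu2,Ld0,B0 rp4 wp0
slot 6 (MUL): stall WR_PORT — free A2,Mu2,Ld0,B0 rp4 wp0
slot 7 (MUL): stall WR_PORT — free A2,Mu2,Ld0,B0 rp4 wp0

issued = [0, 2, 3]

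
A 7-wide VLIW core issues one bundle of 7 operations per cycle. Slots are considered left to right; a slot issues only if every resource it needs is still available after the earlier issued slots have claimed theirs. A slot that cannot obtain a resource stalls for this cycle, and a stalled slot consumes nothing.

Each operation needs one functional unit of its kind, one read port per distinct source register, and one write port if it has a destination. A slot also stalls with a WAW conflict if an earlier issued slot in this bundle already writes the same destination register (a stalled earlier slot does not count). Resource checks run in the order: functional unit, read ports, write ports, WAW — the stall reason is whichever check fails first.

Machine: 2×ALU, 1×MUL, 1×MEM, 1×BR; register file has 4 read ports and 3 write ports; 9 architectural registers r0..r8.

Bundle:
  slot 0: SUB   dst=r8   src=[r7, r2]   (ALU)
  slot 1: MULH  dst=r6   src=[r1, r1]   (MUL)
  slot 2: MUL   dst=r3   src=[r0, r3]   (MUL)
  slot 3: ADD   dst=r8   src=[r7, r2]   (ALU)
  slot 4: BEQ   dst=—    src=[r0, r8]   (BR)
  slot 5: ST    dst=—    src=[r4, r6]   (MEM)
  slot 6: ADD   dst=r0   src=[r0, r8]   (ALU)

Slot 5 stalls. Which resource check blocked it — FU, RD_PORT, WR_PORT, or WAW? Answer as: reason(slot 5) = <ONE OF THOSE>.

[0] ALU needs rd=2 wr=1: ok; after: ALU=1 MUL=1 MEM=1 BR=1, R=2, W=2
[1] MUL needs rd=1 wr=1: ok; after: ALU=1 MUL=0 MEM=1 BR=1, R=1, W=1
[2] MUL needs rd=2 wr=1: FU; after: ALU=1 MUL=0 MEM=1 BR=1, R=1, W=1
[3] ALU needs rd=2 wr=1: RD_PORT; after: ALU=1 MUL=0 MEM=1 BR=1, R=1, W=1
[4] BR needs rd=2 wr=0: RD_PORT; after: ALU=1 MUL=0 MEM=1 BR=1, R=1, W=1
[5] MEM needs rd=2 wr=0: RD_PORT; after: ALU=1 MUL=0 MEM=1 BR=1, R=1, W=1
[6] ALU needs rd=2 wr=1: RD_PORT; after: ALU=1 MUL=0 MEM=1 BR=1, R=1, W=1

reason(slot 5) = RD_PORT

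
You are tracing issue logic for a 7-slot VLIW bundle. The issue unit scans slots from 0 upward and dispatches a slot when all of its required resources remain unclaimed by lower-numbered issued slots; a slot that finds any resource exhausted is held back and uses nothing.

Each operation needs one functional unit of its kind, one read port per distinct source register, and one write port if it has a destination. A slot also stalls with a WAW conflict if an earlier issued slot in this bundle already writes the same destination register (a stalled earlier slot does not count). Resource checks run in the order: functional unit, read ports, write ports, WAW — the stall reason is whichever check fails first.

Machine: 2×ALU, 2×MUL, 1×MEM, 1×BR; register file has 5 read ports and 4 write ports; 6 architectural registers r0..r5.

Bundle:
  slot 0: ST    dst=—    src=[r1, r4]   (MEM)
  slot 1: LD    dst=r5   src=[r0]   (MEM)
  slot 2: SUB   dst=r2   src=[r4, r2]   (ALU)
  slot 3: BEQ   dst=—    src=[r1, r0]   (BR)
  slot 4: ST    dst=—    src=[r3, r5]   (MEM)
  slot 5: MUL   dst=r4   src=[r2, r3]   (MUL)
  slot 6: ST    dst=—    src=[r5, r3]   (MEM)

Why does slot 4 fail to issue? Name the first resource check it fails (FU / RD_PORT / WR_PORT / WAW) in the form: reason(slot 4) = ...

  0. MEM ⇒ go  {2A/2Mu/0Ld/1B | 3r 4w}
  1. MEM→r5 ⇒ no(FU)  {2A/2Mu/0Ld/1B | 3r 4w}
  2. ALU→r2 ⇒ go  {1A/2Mu/0Ld/1B | 1r 3w}
  3. BR ⇒ no(RD_PORT)  {1A/2Mu/0Ld/1B | 1r 3w}
  4. MEM ⇒ no(FU)  {1A/2Mu/0Ld/1B | 1r 3w}
  5. MUL→r4 ⇒ no(RD_PORT)  {1A/2Mu/0Ld/1B | 1r 3w}
  6. MEM ⇒ no(FU)  {1A/2Mu/0Ld/1B | 1r 3w}

reason(slot 4) = FU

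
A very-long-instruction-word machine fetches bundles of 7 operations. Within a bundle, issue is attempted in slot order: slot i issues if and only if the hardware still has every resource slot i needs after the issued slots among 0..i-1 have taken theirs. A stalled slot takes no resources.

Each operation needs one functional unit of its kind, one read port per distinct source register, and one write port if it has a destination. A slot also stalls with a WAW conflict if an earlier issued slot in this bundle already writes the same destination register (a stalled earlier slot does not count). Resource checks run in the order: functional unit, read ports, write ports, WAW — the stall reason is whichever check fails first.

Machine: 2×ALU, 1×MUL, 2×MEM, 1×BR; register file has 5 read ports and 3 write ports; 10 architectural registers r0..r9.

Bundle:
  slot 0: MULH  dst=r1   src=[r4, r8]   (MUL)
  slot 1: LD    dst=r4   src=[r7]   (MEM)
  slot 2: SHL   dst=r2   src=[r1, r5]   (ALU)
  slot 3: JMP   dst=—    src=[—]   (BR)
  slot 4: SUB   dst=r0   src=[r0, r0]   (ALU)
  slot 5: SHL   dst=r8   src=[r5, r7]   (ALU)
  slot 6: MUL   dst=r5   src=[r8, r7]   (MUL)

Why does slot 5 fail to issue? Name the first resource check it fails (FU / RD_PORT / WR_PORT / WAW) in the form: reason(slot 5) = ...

reason(slot 5) = RD_PORT

slot 0 (MUL): ISSUE — free A2,Mu0,Ld2,B1 rp3 wp2
slot 1 (MEM): ISSUE — free A2,Mu0,Ld1,B1 rp2 wp1
slot 2 (ALU): ISSUE — free A1,Mu0,Ld1,B1 rp0 wp0
slot 3 (BR): ISSUE — free A1,Mu0,Ld1,B0 rp0 wp0
slot 4 (ALU): stall RD_PORT — free A1,Mu0,Ld1,B0 rp0 wp0
slot 5 (ALU): stall RD_PORT — free A1,Mu0,Ld1,B0 rp0 wp0
slot 6 (MUL): stall FU — free A1,Mu0,Ld1,B0 rp0 wp0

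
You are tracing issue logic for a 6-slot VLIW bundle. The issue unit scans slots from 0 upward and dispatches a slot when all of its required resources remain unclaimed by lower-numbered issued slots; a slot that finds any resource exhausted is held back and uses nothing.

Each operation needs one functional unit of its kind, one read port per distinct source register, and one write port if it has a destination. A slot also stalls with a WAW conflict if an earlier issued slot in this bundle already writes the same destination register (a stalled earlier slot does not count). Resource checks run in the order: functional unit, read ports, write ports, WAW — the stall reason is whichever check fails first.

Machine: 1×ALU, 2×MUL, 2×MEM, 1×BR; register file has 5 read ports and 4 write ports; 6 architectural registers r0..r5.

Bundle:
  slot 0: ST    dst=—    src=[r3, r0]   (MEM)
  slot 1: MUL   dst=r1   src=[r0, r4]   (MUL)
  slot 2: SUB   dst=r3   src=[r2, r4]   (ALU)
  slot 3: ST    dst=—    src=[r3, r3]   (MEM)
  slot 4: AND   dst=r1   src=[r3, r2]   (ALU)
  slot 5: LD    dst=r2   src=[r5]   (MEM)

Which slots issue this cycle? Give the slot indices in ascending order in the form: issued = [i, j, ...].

#0 MEM src=r3,r0 dispatched  <A:1 Mu:2 Ld:1 B:1 rd:3 wr:4>
#1 MUL src=r0,r4 dispatched  <A:1 Mu:1 Ld:1 B:1 rd:1 wr:3>
#2 ALU src=r2,r4 held:RD_PORT  <A:1 Mu:1 Ld:1 B:1 rd:1 wr:3>
#3 MEM src=r3,r3 dispatched  <A:1 Mu:1 Ld:0 B:1 rd:0 wr:3>
#4 ALU src=r3,r2 held:RD_PORT  <A:1 Mu:1 Ld:0 B:1 rd:0 wr:3>
#5 MEM src=r5 held:FU  <A:1 Mu:1 Ld:0 B:1 rd:0 wr:3>

issued = [0, 1, 3]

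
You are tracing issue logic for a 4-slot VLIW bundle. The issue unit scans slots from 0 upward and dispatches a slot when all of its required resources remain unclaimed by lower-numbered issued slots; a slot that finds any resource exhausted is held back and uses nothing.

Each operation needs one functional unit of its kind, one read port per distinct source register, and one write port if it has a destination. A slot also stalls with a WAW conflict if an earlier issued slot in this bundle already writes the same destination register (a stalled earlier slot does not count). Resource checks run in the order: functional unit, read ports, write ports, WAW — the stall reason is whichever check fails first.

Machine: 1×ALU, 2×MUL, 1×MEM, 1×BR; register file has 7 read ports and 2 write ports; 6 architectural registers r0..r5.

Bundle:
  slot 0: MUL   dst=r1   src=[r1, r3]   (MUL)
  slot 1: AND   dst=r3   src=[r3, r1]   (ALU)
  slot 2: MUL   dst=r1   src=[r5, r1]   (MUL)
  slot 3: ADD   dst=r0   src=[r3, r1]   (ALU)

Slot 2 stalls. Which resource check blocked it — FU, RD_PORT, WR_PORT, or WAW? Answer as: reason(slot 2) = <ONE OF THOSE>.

reason(slot 2) = WR_PORT

#0 MUL src=r1,r3 dispatched  <A:1 Mu:1 Ld:1 B:1 rd:5 wr:1>
#1 ALU src=r3,r1 dispatched  <A:0 Mu:1 Ld:1 B:1 rd:3 wr:0>
#2 MUL src=r5,r1 held:WR_PORT  <A:0 Mu:1 Ld:1 B:1 rd:3 wr:0>
#3 ALU src=r3,r1 held:FU  <A:0 Mu:1 Ld:1 B:1 rd:3 wr:0>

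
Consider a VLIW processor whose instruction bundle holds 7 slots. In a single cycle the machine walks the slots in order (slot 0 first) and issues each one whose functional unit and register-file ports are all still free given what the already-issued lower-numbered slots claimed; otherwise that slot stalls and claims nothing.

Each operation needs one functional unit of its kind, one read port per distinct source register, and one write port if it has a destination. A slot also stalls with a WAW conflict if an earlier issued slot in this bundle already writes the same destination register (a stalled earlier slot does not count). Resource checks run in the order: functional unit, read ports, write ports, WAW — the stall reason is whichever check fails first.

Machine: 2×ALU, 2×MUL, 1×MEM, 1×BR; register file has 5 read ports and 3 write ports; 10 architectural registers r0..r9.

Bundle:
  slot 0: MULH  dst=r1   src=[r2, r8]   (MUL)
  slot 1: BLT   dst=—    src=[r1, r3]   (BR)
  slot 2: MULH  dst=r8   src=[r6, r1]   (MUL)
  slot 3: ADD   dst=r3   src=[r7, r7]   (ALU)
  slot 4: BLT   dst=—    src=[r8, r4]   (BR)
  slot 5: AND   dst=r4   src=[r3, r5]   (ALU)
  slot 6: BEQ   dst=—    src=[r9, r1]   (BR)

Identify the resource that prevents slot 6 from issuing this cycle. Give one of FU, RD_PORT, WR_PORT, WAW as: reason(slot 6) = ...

reason(slot 6) = FU

slot 0 (MUL): ISSUE — free A2,Mu1,Ld1,B1 rp3 wp2
slot 1 (BR): ISSUE — free A2,Mu1,Ld1,B0 rp1 wp2
slot 2 (MUL): stall RD_PORT — free A2,Mu1,Ld1,B0 rp1 wp2
slot 3 (ALU): ISSUE — free A1,Mu1,Ld1,B0 rp0 wp1
slot 4 (BR): stall FU — free A1,Mu1,Ld1,B0 rp0 wp1
slot 5 (ALU): stall RD_PORT — free A1,Mu1,Ld1,B0 rp0 wp1
slot 6 (BR): stall FU — free A1,Mu1,Ld1,B0 rp0 wp1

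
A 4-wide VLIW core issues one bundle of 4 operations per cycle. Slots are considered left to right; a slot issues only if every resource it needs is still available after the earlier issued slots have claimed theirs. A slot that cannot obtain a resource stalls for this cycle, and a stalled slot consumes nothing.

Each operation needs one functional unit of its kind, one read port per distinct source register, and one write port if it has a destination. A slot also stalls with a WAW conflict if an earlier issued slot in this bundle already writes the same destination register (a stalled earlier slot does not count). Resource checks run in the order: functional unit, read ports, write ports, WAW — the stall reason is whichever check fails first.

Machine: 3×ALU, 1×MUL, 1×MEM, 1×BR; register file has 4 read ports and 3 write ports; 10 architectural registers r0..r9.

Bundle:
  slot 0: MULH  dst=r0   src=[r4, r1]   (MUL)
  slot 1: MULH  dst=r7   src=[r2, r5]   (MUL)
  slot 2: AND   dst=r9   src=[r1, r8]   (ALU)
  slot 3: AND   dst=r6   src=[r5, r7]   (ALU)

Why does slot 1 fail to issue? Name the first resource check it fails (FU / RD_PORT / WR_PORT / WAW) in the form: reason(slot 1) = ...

  0. MUL→r0 ⇒ go  {3A/0Mu/1Ld/1B | 2r 2w}
  1. MUL→r7 ⇒ no(FU)  {3A/0Mu/1Ld/1B | 2r 2w}
  2. ALU→r9 ⇒ go  {2A/0Mu/1Ld/1B | 0r 1w}
  3. ALU→r6 ⇒ no(RD_PORT)  {2A/0Mu/1Ld/1B | 0r 1w}

reason(slot 1) = FU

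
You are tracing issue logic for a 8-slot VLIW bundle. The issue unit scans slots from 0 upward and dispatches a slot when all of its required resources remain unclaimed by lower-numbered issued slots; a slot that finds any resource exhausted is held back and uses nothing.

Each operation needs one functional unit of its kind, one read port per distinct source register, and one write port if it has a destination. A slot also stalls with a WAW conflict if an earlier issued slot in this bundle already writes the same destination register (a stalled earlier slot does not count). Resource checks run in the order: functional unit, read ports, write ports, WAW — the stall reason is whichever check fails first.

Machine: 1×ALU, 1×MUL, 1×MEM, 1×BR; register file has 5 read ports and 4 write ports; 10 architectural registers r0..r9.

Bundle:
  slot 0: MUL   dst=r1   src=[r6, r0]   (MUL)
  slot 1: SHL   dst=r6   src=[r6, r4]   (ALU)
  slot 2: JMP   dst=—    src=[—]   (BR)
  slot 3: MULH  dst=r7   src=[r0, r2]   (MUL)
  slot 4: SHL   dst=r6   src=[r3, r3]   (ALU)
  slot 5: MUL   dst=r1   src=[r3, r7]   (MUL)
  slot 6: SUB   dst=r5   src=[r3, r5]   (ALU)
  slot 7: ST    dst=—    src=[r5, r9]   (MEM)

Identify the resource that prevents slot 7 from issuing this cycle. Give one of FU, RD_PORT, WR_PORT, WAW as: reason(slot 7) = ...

reason(slot 7) = RD_PORT

[0] MUL needs rd=2 wr=1: ok; after: ALU=1 MUL=0 MEM=1 BR=1, R=3, W=3
[1] ALU needs rd=2 wr=1: ok; after: ALU=0 MUL=0 MEM=1 BR=1, R=1, W=2
[2] BR needs rd=0 wr=0: ok; after: ALU=0 MUL=0 MEM=1 BR=0, R=1, W=2
[3] MUL needs rd=2 wr=1: FU; after: ALU=0 MUL=0 MEM=1 BR=0, R=1, W=2
[4] ALU needs rd=1 wr=1: FU; after: ALU=0 MUL=0 MEM=1 BR=0, R=1, W=2
[5] MUL needs rd=2 wr=1: FU; after: ALU=0 MUL=0 MEM=1 BR=0, R=1, W=2
[6] ALU needs rd=2 wr=1: FU; after: ALU=0 MUL=0 MEM=1 BR=0, R=1, W=2
[7] MEM needs rd=2 wr=0: RD_PORT; after: ALU=0 MUL=0 MEM=1 BR=0, R=1, W=2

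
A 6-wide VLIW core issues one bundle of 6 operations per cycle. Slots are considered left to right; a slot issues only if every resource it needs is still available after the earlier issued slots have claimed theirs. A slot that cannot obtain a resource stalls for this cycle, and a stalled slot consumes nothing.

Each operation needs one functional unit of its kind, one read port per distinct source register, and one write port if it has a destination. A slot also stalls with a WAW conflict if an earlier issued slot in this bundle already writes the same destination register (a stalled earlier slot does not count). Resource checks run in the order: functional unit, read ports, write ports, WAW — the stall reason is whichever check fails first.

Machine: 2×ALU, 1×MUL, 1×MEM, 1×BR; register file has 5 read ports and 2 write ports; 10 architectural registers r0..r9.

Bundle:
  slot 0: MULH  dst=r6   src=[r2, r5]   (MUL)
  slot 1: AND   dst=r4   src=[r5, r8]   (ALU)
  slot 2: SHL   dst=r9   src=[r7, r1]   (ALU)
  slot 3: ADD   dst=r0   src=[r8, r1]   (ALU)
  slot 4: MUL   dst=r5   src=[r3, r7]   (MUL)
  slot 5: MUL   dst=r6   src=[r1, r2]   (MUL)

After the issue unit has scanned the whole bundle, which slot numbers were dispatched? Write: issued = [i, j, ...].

issued = [0, 1]

  0. MUL→r6 ⇒ go  {2A/0Mu/1Ld/1B | 3r 1w}
  1. ALU→r4 ⇒ go  {1A/0Mu/1Ld/1B | 1r 0w}
  2. ALU→r9 ⇒ no(RD_PORT)  {1A/0Mu/1Ld/1B | 1r 0w}
  3. ALU→r0 ⇒ no(RD_PORT)  {1A/0Mu/1Ld/1B | 1r 0w}
  4. MUL→r5 ⇒ no(FU)  {1A/0Mu/1Ld/1B | 1r 0w}
  5. MUL→r6 ⇒ no(FU)  {1A/0Mu/1Ld/1B | 1r 0w}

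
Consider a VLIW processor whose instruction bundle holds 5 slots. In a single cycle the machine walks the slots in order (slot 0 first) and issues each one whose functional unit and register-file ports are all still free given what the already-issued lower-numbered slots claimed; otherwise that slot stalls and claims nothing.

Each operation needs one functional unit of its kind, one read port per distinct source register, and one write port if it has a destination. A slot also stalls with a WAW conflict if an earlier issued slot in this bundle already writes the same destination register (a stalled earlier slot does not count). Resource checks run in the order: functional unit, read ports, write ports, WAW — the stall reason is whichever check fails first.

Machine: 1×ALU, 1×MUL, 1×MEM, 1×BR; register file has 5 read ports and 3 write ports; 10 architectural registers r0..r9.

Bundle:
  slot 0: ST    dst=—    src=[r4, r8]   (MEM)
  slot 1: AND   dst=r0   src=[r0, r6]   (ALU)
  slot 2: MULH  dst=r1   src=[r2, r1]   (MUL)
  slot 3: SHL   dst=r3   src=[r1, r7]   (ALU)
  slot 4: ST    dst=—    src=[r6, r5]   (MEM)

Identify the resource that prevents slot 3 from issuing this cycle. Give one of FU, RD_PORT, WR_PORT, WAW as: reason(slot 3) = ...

  0. MEM ⇒ go  {1A/1Mu/0Ld/1B | 3r 3w}
  1. ALU→r0 ⇒ go  {0A/1Mu/0Ld/1B | 1r 2w}
  2. MUL→r1 ⇒ no(RD_PORT)  {0A/1Mu/0Ld/1B | 1r 2w}
  3. ALU→r3 ⇒ no(FU)  {0A/1Mu/0Ld/1B | 1r 2w}
  4. MEM ⇒ no(FU)  {0A/1Mu/0Ld/1B | 1r 2w}

reason(slot 3) = FU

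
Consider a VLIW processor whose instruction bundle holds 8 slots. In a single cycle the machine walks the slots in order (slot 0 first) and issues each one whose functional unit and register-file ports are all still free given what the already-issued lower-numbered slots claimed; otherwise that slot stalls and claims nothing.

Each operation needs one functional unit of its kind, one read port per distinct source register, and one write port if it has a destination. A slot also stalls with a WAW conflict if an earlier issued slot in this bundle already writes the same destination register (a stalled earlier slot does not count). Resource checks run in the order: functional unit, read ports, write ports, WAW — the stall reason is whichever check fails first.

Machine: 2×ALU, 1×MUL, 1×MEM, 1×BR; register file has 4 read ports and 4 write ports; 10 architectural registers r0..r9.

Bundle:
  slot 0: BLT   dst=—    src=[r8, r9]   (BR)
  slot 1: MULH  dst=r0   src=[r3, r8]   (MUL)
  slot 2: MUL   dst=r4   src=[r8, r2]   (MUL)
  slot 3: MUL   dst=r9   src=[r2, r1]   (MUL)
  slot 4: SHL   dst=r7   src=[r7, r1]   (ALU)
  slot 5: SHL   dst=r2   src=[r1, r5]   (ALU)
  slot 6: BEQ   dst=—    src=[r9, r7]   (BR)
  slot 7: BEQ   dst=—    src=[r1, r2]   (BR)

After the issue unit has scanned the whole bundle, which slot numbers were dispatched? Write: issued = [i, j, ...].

[0] BR needs rd=2 wr=0: ok; after: ALU=2 MUL=1 MEM=1 BR=0, R=2, W=4
[1] MUL needs rd=2 wr=1: ok; after: ALU=2 MUL=0 MEM=1 BR=0, R=0, W=3
[2] MUL needs rd=2 wr=1: FU; after: ALU=2 MUL=0 MEM=1 BR=0, R=0, W=3
[3] MUL needs rd=2 wr=1: FU; after: ALU=2 MUL=0 MEM=1 BR=0, R=0, W=3
[4] ALU needs rd=2 wr=1: RD_PORT; after: ALU=2 MUL=0 MEM=1 BR=0, R=0, W=3
[5] ALU needs rd=2 wr=1: RD_PORT; after: ALU=2 MUL=0 MEM=1 BR=0, R=0, W=3
[6] BR needs rd=2 wr=0: FU; after: ALU=2 MUL=0 MEM=1 BR=0, R=0, W=3
[7] BR needs rd=2 wr=0: FU; after: ALU=2 MUL=0 MEM=1 BR=0, R=0, W=3

issued = [0, 1]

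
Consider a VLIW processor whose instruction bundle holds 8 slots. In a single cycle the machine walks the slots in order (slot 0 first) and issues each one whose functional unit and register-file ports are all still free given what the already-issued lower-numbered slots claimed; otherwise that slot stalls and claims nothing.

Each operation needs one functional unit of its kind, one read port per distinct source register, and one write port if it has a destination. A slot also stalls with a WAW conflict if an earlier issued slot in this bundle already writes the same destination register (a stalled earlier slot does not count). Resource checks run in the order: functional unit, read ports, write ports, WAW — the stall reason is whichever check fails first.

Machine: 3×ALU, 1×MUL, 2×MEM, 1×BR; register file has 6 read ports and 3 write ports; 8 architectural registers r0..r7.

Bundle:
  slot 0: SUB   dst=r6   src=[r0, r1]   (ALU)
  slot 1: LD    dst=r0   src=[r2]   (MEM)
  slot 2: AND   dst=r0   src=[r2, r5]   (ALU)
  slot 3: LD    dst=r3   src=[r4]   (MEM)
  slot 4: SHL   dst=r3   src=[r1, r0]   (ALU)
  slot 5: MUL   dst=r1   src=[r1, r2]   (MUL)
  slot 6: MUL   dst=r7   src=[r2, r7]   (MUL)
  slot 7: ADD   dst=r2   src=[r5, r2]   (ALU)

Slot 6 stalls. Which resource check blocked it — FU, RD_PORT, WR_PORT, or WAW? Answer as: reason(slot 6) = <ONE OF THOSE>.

#0 ALU src=r0,r1 dispatched  <A:2 Mu:1 Ld:2 B:1 rd:4 wr:2>
#1 MEM src=r2 dispatched  <A:2 Mu:1 Ld:1 B:1 rd:3 wr:1>
#2 ALU src=r2,r5 held:WAW  <A:2 Mu:1 Ld:1 B:1 rd:3 wr:1>
#3 MEM src=r4 dispatched  <A:2 Mu:1 Ld:0 B:1 rd:2 wr:0>
#4 ALU src=r1,r0 held:WR_PORT  <A:2 Mu:1 Ld:0 B:1 rd:2 wr:0>
#5 MUL src=r1,r2 held:WR_PORT  <A:2 Mu:1 Ld:0 B:1 rd:2 wr:0>
#6 MUL src=r2,r7 held:WR_PORT  <A:2 Mu:1 Ld:0 B:1 rd:2 wr:0>
#7 ALU src=r5,r2 held:WR_PORT  <A:2 Mu:1 Ld:0 B:1 rd:2 wr:0>

reason(slot 6) = WR_PORT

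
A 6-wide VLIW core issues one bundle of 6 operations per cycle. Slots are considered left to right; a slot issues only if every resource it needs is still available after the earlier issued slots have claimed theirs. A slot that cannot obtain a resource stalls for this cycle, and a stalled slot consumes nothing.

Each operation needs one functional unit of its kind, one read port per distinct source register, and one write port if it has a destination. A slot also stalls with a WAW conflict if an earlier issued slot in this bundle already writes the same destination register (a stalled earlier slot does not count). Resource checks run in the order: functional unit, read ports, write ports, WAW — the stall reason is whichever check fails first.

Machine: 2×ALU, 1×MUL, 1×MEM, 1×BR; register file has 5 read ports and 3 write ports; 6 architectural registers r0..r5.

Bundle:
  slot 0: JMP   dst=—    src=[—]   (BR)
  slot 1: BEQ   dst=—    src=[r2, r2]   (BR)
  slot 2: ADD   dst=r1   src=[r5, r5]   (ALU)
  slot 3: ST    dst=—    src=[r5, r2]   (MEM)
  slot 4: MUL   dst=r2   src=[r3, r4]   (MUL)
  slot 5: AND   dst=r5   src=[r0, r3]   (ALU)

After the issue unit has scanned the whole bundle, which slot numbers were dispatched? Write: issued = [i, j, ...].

  0. BR ⇒ go  {2A/1Mu/1Ld/0B | 5r 3w}
  1. BR ⇒ no(FU)  {2A/1Mu/1Ld/0B | 5r 3w}
  2. ALU→r1 ⇒ go  {1A/1Mu/1Ld/0B | 4r 2w}
  3. MEM ⇒ go  {1A/1Mu/0Ld/0B | 2r 2w}
  4. MUL→r2 ⇒ go  {1A/0Mu/0Ld/0B | 0r 1w}
  5. ALU→r5 ⇒ no(RD_PORT)  {1A/0Mu/0Ld/0B | 0r 1w}

issued = [0, 2, 3, 4]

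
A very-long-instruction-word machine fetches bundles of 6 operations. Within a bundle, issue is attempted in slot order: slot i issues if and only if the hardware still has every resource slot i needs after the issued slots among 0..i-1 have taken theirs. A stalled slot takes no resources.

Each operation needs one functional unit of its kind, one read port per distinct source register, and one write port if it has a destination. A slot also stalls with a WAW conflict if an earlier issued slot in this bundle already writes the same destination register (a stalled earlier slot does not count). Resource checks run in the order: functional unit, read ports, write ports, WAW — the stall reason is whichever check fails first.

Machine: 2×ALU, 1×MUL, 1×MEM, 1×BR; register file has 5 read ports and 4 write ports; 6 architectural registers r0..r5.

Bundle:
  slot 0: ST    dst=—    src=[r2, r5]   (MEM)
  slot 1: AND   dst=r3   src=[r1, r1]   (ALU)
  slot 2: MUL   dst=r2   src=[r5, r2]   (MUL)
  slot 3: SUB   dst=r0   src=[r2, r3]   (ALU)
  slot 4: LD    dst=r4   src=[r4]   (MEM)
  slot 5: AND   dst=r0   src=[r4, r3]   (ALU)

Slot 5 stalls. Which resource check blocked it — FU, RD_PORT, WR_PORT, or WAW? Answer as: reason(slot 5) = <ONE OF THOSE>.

reason(slot 5) = RD_PORT

[0] MEM needs rd=2 wr=0: ok; after: ALU=2 MUL=1 MEM=0 BR=1, R=3, W=4
[1] ALU needs rd=1 wr=1: ok; after: ALU=1 MUL=1 MEM=0 BR=1, R=2, W=3
[2] MUL needs rd=2 wr=1: ok; after: ALU=1 MUL=0 MEM=0 BR=1, R=0, W=2
[3] ALU needs rd=2 wr=1: RD_PORT; after: ALU=1 MUL=0 MEM=0 BR=1, R=0, W=2
[4] MEM needs rd=1 wr=1: FU; after: ALU=1 MUL=0 MEM=0 BR=1, R=0, W=2
[5] ALU needs rd=2 wr=1: RD_PORT; after: ALU=1 MUL=0 MEM=0 BR=1, R=0, W=2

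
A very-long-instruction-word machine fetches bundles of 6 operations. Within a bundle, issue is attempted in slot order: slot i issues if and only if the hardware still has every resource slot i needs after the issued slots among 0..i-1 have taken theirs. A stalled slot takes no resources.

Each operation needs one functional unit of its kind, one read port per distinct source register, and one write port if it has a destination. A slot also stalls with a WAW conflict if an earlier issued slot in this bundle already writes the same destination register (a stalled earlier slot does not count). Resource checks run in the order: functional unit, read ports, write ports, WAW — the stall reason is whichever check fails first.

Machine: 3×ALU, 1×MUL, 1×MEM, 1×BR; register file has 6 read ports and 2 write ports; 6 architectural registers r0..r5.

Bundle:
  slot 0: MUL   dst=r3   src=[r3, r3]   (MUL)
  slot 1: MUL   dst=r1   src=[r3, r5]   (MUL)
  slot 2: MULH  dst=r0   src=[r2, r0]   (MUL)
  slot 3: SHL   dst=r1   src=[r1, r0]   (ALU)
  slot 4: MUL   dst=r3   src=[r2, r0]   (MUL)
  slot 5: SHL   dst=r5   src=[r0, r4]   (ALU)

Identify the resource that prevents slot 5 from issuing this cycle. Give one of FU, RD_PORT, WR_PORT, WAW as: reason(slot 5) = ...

(0) want 1×MUL +1rd +1wr — yes → AL3|MU0|ME1|BR1|rd5|wr1
(1) want 1×MUL +2rd +1wr — FU → AL3|MU0|ME1|BR1|rd5|wr1
(2) want 1×MUL +2rd +1wr — FU → AL3|MU0|ME1|BR1|rd5|wr1
(3) want 1×ALU +2rd +1wr — yes → AL2|MU0|ME1|BR1|rd3|wr0
(4) want 1×MUL +2rd +1wr — FU → AL2|MU0|ME1|BR1|rd3|wr0
(5) want 1×ALU +2rd +1wr — WR_PORT → AL2|MU0|ME1|BR1|rd3|wr0

reason(slot 5) = WR_PORT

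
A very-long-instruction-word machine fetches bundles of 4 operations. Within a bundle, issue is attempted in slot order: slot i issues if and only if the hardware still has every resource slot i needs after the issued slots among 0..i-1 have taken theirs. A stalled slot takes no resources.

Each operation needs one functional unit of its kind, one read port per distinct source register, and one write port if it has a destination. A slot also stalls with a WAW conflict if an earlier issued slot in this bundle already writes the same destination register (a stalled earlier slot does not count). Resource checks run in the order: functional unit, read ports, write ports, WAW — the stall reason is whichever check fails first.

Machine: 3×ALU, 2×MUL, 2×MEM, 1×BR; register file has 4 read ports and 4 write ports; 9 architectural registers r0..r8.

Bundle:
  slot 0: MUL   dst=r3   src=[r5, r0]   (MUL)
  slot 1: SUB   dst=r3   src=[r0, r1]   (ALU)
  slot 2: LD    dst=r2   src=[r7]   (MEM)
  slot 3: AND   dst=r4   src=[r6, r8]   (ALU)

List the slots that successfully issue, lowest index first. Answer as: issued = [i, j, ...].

#0 MUL src=r5,r0 dispatched  <A:3 Mu:1 Ld:2 B:1 rd:2 wr:3>
#1 ALU src=r0,r1 held:WAW  <A:3 Mu:1 Ld:2 B:1 rd:2 wr:3>
#2 MEM src=r7 dispatched  <A:3 Mu:1 Ld:1 B:1 rd:1 wr:2>
#3 ALU src=r6,r8 held:RD_PORT  <A:3 Mu:1 Ld:1 B:1 rd:1 wr:2>

issued = [0, 2]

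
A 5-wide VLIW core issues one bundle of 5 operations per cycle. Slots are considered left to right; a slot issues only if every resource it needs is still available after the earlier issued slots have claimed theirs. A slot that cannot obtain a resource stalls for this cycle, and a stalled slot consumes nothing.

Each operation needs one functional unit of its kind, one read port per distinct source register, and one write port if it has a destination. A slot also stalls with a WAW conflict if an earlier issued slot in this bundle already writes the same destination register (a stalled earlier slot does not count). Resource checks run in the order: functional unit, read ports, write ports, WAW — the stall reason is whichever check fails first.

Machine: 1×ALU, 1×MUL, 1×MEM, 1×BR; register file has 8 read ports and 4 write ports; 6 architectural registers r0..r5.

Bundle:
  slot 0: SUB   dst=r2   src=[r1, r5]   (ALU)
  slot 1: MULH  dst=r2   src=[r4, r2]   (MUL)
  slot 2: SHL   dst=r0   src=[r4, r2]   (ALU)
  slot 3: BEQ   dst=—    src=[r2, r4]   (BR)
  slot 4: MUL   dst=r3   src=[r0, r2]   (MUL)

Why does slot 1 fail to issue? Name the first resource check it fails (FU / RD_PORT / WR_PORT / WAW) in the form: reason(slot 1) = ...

reason(slot 1) = WAW

slot 0 (ALU): ISSUE — free A0,Mu1,Ld1,B1 rp6 wp3
slot 1 (MUL): stall WAW — free A0,Mu1,Ld1,B1 rp6 wp3
slot 2 (ALU): stall FU — free A0,Mu1,Ld1,B1 rp6 wp3
slot 3 (BR): ISSUE — free A0,Mu1,Ld1,B0 rp4 wp3
slot 4 (MUL): ISSUE — free A0,Mu0,Ld1,B0 rp2 wp2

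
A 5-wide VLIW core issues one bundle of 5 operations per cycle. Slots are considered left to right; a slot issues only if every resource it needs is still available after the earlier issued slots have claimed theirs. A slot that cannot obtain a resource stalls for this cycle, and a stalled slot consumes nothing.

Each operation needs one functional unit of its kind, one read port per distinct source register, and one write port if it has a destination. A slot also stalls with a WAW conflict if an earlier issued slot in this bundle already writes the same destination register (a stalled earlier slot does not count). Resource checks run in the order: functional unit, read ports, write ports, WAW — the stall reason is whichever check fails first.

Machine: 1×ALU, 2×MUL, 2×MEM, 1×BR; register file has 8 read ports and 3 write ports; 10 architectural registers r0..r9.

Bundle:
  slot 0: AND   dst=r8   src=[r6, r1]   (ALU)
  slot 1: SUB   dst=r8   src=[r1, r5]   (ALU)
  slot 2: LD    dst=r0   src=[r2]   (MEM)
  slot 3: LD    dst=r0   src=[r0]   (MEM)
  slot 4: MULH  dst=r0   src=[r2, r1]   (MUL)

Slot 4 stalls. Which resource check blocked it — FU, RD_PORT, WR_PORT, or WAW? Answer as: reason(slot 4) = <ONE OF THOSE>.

reason(slot 4) = WAW

#0 ALU src=r6,r1 dispatched  <A:0 Mu:2 Ld:2 B:1 rd:6 wr:2>
#1 ALU src=r1,r5 held:FU  <A:0 Mu:2 Ld:2 B:1 rd:6 wr:2>
#2 MEM src=r2 dispatched  <A:0 Mu:2 Ld:1 B:1 rd:5 wr:1>
#3 MEM src=r0 held:WAW  <A:0 Mu:2 Ld:1 B:1 rd:5 wr:1>
#4 MUL src=r2,r1 held:WAW  <A:0 Mu:2 Ld:1 B:1 rd:5 wr:1>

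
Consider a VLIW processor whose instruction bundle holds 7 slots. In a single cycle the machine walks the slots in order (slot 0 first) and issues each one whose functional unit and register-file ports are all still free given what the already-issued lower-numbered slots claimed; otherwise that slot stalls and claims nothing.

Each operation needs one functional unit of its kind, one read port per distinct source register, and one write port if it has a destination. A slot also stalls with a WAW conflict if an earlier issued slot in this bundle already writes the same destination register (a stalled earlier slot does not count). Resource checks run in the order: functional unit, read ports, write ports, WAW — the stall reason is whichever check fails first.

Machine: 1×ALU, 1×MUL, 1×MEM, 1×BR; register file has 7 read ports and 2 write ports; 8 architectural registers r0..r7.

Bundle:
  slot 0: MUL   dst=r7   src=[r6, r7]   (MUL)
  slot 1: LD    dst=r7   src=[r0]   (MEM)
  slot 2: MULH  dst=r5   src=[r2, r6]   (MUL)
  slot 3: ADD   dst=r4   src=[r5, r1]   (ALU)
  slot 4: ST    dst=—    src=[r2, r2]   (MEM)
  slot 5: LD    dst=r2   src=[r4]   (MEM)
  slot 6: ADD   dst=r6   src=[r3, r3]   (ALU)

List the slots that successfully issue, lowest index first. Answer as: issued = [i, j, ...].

  0. MUL→r7 ⇒ go  {1A/0Mu/1Ld/1B | 5r 1w}
  1. MEM→r7 ⇒ no(WAW)  {1A/0Mu/1Ld/1B | 5r 1w}
  2. MUL→r5 ⇒ no(FU)  {1A/0Mu/1Ld/1B | 5r 1w}
  3. ALU→r4 ⇒ go  {0A/0Mu/1Ld/1B | 3r 0w}
  4. MEM ⇒ go  {0A/0Mu/0Ld/1B | 2r 0w}
  5. MEM→r2 ⇒ no(FU)  {0A/0Mu/0Ld/1B | 2r 0w}
  6. ALU→r6 ⇒ no(FU)  {0A/0Mu/0Ld/1B | 2r 0w}

issued = [0, 3, 4]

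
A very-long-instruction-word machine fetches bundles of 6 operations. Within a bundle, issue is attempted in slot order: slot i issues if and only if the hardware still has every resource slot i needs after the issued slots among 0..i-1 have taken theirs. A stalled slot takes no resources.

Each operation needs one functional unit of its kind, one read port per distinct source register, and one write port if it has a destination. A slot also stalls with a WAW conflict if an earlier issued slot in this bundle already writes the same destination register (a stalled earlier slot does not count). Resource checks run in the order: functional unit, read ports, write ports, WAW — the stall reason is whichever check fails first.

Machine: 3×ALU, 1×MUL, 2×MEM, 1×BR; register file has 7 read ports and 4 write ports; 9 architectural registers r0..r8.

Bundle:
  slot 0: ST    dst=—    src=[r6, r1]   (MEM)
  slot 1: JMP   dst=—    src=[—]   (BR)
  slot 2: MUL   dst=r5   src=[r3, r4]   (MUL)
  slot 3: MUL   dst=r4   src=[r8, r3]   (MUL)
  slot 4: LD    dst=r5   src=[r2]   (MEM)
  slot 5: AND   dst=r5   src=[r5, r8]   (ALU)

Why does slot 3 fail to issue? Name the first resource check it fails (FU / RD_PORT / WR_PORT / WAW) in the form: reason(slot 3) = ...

reason(slot 3) = FU

(0) want 1×MEM +2rd +0wr — yes → AL3|MU1|ME1|BR1|rd5|wr4
(1) want 1×BR +0rd +0wr — yes → AL3|MU1|ME1|BR0|rd5|wr4
(2) want 1×MUL +2rd +1wr — yes → AL3|MU0|ME1|BR0|rd3|wr3
(3) want 1×MUL +2rd +1wr — FU → AL3|MU0|ME1|BR0|rd3|wr3
(4) want 1×MEM +1rd +1wr — WAW → AL3|MU0|ME1|BR0|rd3|wr3
(5) want 1×ALU +2rd +1wr — WAW → AL3|MU0|ME1|BR0|rd3|wr3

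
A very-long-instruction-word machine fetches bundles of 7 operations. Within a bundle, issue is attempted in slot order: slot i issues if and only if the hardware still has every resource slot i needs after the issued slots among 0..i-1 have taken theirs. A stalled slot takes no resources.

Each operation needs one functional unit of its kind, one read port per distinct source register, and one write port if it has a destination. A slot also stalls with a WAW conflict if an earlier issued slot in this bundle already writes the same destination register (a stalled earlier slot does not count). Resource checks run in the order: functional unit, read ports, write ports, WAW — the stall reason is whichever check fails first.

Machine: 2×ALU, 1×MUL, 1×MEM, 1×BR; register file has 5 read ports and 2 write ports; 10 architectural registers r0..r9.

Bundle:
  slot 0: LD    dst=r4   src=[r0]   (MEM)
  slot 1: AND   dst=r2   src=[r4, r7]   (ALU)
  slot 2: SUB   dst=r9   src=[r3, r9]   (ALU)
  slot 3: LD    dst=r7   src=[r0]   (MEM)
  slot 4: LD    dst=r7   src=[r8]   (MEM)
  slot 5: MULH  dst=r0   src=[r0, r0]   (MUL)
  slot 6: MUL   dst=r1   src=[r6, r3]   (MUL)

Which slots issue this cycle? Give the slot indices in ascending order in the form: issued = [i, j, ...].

[0] MEM needs rd=1 wr=1: ok; after: ALU=2 MUL=1 MEM=0 BR=1, R=4, W=1
[1] ALU needs rd=2 wr=1: ok; after: ALU=1 MUL=1 MEM=0 BR=1, R=2, W=0
[2] ALU needs rd=2 wr=1: WR_PORT; after: ALU=1 MUL=1 MEM=0 BR=1, R=2, W=0
[3] MEM needs rd=1 wr=1: FU; after: ALU=1 MUL=1 MEM=0 BR=1, R=2, W=0
[4] MEM needs rd=1 wr=1: FU; after: ALU=1 MUL=1 MEM=0 BR=1, R=2, W=0
[5] MUL needs rd=1 wr=1: WR_PORT; after: ALU=1 MUL=1 MEM=0 BR=1, R=2, W=0
[6] MUL needs rd=2 wr=1: WR_PORT; after: ALU=1 MUL=1 MEM=0 BR=1, R=2, W=0

issued = [0, 1]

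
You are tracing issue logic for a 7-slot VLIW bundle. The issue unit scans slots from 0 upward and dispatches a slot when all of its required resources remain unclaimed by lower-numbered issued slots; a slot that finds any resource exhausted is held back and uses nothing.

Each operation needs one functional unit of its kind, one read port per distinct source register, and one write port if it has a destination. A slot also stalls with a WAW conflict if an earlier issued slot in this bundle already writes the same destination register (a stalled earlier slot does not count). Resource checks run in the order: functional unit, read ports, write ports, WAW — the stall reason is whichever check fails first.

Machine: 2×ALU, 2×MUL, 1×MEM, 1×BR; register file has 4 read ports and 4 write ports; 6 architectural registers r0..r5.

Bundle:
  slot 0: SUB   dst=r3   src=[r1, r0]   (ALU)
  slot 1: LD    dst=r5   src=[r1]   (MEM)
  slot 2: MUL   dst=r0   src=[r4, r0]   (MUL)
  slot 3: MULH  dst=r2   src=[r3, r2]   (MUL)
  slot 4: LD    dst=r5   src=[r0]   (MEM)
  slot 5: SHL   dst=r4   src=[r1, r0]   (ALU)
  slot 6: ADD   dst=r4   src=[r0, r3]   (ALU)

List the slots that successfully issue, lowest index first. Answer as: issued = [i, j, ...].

slot 0 (ALU): ISSUE — free A1,Mu2,Ld1,B1 rp2 wp3
slot 1 (MEM): ISSUE — free A1,Mu2,Ld0,B1 rp1 wp2
slot 2 (MUL): stall RD_PORT — free A1,Mu2,Ld0,B1 rp1 wp2
slot 3 (MUL): stall RD_PORT — free A1,Mu2,Ld0,B1 rp1 wp2
slot 4 (MEM): stall FU — free A1,Mu2,Ld0,B1 rp1 wp2
slot 5 (ALU): stall RD_PORT — free A1,Mu2,Ld0,B1 rp1 wp2
slot 6 (ALU): stall RD_PORT — free A1,Mu2,Ld0,B1 rp1 wp2

issued = [0, 1]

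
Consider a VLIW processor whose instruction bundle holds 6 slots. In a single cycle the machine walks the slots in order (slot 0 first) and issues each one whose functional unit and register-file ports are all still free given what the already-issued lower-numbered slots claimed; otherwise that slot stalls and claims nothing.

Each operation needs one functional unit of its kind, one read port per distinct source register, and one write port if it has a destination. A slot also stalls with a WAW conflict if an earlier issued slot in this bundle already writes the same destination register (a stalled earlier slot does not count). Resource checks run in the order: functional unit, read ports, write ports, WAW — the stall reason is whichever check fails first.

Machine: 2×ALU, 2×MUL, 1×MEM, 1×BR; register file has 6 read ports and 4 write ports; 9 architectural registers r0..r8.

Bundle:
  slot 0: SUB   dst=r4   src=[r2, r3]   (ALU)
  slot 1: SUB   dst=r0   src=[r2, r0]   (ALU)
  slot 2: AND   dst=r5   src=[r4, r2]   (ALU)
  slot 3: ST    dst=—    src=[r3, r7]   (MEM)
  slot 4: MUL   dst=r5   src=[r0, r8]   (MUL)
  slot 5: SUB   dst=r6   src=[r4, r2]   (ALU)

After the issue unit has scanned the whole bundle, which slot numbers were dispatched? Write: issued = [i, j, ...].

slot 0 (ALU): ISSUE — free A1,Mu2,Ld1,B1 rp4 wp3
slot 1 (ALU): ISSUE — free A0,Mu2,Ld1,B1 rp2 wp2
slot 2 (ALU): stall FU — free A0,Mu2,Ld1,B1 rp2 wp2
slot 3 (MEM): ISSUE — free A0,Mu2,Ld0,B1 rp0 wp2
slot 4 (MUL): stall RD_PORT — free A0,Mu2,Ld0,B1 rp0 wp2
slot 5 (ALU): stall FU — free A0,Mu2,Ld0,B1 rp0 wp2

issued = [0, 1, 3]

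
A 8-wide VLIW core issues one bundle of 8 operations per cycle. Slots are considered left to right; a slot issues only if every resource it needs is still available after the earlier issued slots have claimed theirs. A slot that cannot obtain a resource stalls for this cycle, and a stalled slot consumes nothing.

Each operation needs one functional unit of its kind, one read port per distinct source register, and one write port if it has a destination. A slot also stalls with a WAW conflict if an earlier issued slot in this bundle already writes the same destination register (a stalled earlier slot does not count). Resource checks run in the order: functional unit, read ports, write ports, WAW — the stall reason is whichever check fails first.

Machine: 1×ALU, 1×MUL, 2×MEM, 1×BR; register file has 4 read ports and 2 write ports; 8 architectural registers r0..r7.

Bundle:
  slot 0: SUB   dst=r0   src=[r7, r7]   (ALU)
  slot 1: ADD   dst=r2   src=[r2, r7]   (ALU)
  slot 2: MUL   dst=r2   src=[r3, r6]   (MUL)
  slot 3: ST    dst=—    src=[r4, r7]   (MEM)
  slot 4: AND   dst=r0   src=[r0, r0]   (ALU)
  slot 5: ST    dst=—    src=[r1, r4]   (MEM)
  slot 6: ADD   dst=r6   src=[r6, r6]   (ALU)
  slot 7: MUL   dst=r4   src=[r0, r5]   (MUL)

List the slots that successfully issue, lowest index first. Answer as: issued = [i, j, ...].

#0 ALU src=r7,r7 dispatched  <A:0 Mu:1 Ld:2 B:1 rd:3 wr:1>
#1 ALU src=r2,r7 held:FU  <A:0 Mu:1 Ld:2 B:1 rd:3 wr:1>
#2 MUL src=r3,r6 dispatched  <A:0 Mu:0 Ld:2 B:1 rd:1 wr:0>
#3 MEM src=r4,r7 held:RD_PORT  <A:0 Mu:0 Ld:2 B:1 rd:1 wr:0>
#4 ALU src=r0,r0 held:FU  <A:0 Mu:0 Ld:2 B:1 rd:1 wr:0>
#5 MEM src=r1,r4 held:RD_PORT  <A:0 Mu:0 Ld:2 B:1 rd:1 wr:0>
#6 ALU src=r6,r6 held:FU  <A:0 Mu:0 Ld:2 B:1 rd:1 wr:0>
#7 MUL src=r0,r5 held:FU  <A:0 Mu:0 Ld:2 B:1 rd:1 wr:0>

issued = [0, 2]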